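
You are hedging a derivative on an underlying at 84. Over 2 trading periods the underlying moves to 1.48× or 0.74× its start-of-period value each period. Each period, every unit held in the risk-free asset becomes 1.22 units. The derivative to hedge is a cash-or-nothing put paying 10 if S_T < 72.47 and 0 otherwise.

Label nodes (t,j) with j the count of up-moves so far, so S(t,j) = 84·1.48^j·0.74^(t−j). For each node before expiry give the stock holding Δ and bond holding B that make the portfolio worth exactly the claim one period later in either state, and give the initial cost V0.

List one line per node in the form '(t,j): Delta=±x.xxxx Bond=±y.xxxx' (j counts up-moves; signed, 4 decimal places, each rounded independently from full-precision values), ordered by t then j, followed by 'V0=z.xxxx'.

(0,0): Delta=-0.0463 Bond=4.7212
(1,0): Delta=-0.2174 Bond=16.3934
(1,1): Delta=0.0000 Bond=0.0000
V0=0.8294

The replicating-portfolio and risk-neutral prices coincide; use p* = (1.22−0.74)/(1.48−0.74) = 0.6486 for the latter.
Terminal values V(2,·): V(2,0)=10.0000, V(2,1)=0.0000, V(2,2)=0.0000
Node (1,0) S=62.1600: V=(p*·0.0000+(1−p*)·10.0000)/1.22=2.8799; Δ=(0.0000−10.0000)/(91.9968−45.9984)=-0.2174; B=V−Δ·S=16.3934
Node (1,1) S=124.3200: V=(p*·0.0000+(1−p*)·0.0000)/1.22=0.0000; Δ=(0.0000−0.0000)/(183.9936−91.9968)=0.0000; B=V−Δ·S=0.0000
Node (0,0) S=84.0000: V=(p*·0.0000+(1−p*)·2.8799)/1.22=0.8294; Δ=(0.0000−2.8799)/(124.3200−62.1600)=-0.0463; B=V−Δ·S=4.7212
Check: Δ(0,0)·S0 + B(0,0) = 0.8294 = V0.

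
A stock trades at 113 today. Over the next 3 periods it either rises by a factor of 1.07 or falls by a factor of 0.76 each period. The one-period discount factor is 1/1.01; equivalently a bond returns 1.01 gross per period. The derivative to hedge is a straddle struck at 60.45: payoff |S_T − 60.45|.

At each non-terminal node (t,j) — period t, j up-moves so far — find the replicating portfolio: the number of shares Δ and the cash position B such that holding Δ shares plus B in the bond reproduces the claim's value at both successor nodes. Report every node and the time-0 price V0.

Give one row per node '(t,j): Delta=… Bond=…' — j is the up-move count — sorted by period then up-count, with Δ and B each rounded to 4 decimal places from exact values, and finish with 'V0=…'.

The replicating-portfolio and risk-neutral prices coincide; use p* = (1.01−0.76)/(1.07−0.76) = 0.8065 for the latter.
At expiry t=3: V(3,0)=10.8457, V(3,1)=9.3876, V(3,2)=37.8740, V(3,3)=77.9799
(2,0): S=65.2688. Δ = (V_up−V_dn)/(S_up−S_dn) = (9.3876−10.8457)/(69.8376−49.6043) = -0.0721. V = [p*·9.3876 + (1−p*)·10.8457]/1.01 = 9.5741. B = V − Δ·S = 14.2776.
(2,1): S=91.8916. Δ = (V_up−V_dn)/(S_up−S_dn) = (37.8740−9.3876)/(98.3240−69.8376) = 1.0000. V = [p*·37.8740 + (1−p*)·9.3876]/1.01 = 32.0401. B = V − Δ·S = -59.8515.
(2,2): S=129.3737. Δ = (V_up−V_dn)/(S_up−S_dn) = (77.9799−37.8740)/(138.4299−98.3240) = 1.0000. V = [p*·77.9799 + (1−p*)·37.8740]/1.01 = 69.5222. B = V − Δ·S = -59.8515.
(1,0): S=85.8800. Δ = (V_up−V_dn)/(S_up−S_dn) = (32.0401−9.5741)/(91.8916−65.2688) = 0.8439. V = [p*·32.0401 + (1−p*)·9.5741]/1.01 = 27.4177. B = V − Δ·S = -45.0534.
(1,1): S=120.9100. Δ = (V_up−V_dn)/(S_up−S_dn) = (69.5222−32.0401)/(129.3737−91.8916) = 1.0000. V = [p*·69.5222 + (1−p*)·32.0401]/1.01 = 61.6511. B = V − Δ·S = -59.2589.
(0,0): S=113.0000. Δ = (V_up−V_dn)/(S_up−S_dn) = (61.6511−27.4177)/(120.9100−85.8800) = 0.9773. V = [p*·61.6511 + (1−p*)·27.4177]/1.01 = 54.4805. B = V − Δ·S = -55.9499.
Root portfolio cost Δ·113+B reproduces V0=54.4805.

(0,0): Delta=0.9773 Bond=-55.9499
(1,0): Delta=0.8439 Bond=-45.0534
(1,1): Delta=1.0000 Bond=-59.2589
(2,0): Delta=-0.0721 Bond=14.2776
(2,1): Delta=1.0000 Bond=-59.8515
(2,2): Delta=1.0000 Bond=-59.8515
V0=54.4805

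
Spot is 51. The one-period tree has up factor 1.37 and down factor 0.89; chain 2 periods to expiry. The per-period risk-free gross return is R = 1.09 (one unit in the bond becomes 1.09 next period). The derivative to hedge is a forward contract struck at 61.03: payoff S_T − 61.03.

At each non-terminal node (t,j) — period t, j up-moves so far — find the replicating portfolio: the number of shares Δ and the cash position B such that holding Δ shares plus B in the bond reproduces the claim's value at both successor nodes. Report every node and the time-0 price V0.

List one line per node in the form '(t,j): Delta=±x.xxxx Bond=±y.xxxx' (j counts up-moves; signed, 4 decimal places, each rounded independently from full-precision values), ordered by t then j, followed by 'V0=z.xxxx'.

The replicating-portfolio and risk-neutral prices coincide; use p* = (1.09−0.89)/(1.37−0.89) = 0.4167 for the latter.
At expiry t=2: V(2,0)=-20.6329, V(2,1)=1.1543, V(2,2)=34.6919
(1,0): S=45.3900. Δ = (V_up−V_dn)/(S_up−S_dn) = (1.1543−-20.6329)/(62.1843−40.3971) = 1.0000. V = [p*·1.1543 + (1−p*)·-20.6329]/1.09 = -10.6008. B = V − Δ·S = -55.9908.
(1,1): S=69.8700. Δ = (V_up−V_dn)/(S_up−S_dn) = (34.6919−1.1543)/(95.7219−62.1843) = 1.0000. V = [p*·34.6919 + (1−p*)·1.1543]/1.09 = 13.8792. B = V − Δ·S = -55.9908.
(0,0): S=51.0000. Δ = (V_up−V_dn)/(S_up−S_dn) = (13.8792−-10.6008)/(69.8700−45.3900) = 1.0000. V = [p*·13.8792 + (1−p*)·-10.6008]/1.09 = -0.3677. B = V − Δ·S = -51.3677.
The time-0 hedge costs -0.3677, which is the no-arbitrage price.

(0,0): Delta=1.0000 Bond=-51.3677
(1,0): Delta=1.0000 Bond=-55.9908
(1,1): Delta=1.0000 Bond=-55.9908
V0=-0.3677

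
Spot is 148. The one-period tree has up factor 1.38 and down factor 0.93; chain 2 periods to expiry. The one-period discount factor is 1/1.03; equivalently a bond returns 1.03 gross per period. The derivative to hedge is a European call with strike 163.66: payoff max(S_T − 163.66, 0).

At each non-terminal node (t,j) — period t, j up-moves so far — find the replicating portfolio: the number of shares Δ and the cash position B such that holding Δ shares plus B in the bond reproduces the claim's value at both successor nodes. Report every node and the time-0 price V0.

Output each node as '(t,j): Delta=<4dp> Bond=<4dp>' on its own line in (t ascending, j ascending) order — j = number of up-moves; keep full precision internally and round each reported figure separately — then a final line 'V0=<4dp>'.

(0,0): Delta=0.5957 Bond=-74.1038
(1,0): Delta=0.4243 Bond=-52.7365
(1,1): Delta=1.0000 Bond=-158.8932
V0=14.0656

Under the risk-neutral measure, an up-move has probability p* = (R−d)/(u−d) = 0.2222 and values discount at R = 1.03.
Payoff layer (t=2): V(2,0)=0.0000, V(2,1)=26.2832, V(2,2)=118.1912
Node (1,0) S=137.6400: V=(p*·26.2832+(1−p*)·0.0000)/1.03=5.6706; Δ=(26.2832−0.0000)/(189.9432−128.0052)=0.4243; B=V−Δ·S=-52.7365
Node (1,1) S=204.2400: V=(p*·118.1912+(1−p*)·26.2832)/1.03=45.3468; Δ=(118.1912−26.2832)/(281.8512−189.9432)=1.0000; B=V−Δ·S=-158.8932
Node (0,0) S=148.0000: V=(p*·45.3468+(1−p*)·5.6706)/1.03=14.0656; Δ=(45.3468−5.6706)/(204.2400−137.6400)=0.5957; B=V−Δ·S=-74.1038
The time-0 hedge costs 14.0656, which is the no-arbitrage price.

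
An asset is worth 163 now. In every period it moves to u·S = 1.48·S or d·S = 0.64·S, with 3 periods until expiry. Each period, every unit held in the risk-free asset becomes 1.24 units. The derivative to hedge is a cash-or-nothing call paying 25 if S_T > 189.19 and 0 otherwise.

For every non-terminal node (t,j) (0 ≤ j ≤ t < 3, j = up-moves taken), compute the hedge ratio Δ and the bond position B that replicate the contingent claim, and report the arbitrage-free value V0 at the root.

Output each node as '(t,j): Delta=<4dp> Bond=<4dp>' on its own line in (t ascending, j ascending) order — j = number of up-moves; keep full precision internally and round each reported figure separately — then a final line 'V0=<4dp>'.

(0,0): Delta=0.0485 Bond=2.6122
(1,0): Delta=0.1643 Bond=-8.8485
(1,1): Delta=0.0284 Bond=8.0742
(2,0): Delta=0.0000 Bond=0.0000
(2,1): Delta=0.1928 Bond=-15.3610
(2,2): Delta=0.0000 Bond=20.1613
V0=10.5127

Risk-neutral probability p* = (R−d)/(u−d) = (1.24−0.64)/(1.48−0.64) = 0.7143.
Terminal values V(3,·): V(3,0)=0.0000, V(3,1)=0.0000, V(3,2)=25.0000, V(3,3)=25.0000
(2,0): S=66.7648. Δ = (V_up−V_dn)/(S_up−S_dn) = (0.0000−0.0000)/(98.8119−42.7295) = 0.0000. V = [p*·0.0000 + (1−p*)·0.0000]/1.24 = 0.0000. B = V − Δ·S = 0.0000.
(2,1): S=154.3936. Δ = (V_up−V_dn)/(S_up−S_dn) = (25.0000−0.0000)/(228.5025−98.8119) = 0.1928. V = [p*·25.0000 + (1−p*)·0.0000]/1.24 = 14.4009. B = V − Δ·S = -15.3610.
(2,2): S=357.0352. Δ = (V_up−V_dn)/(S_up−S_dn) = (25.0000−25.0000)/(528.4121−228.5025) = 0.0000. V = [p*·25.0000 + (1−p*)·25.0000]/1.24 = 20.1613. B = V − Δ·S = 20.1613.
(1,0): S=104.3200. Δ = (V_up−V_dn)/(S_up−S_dn) = (14.4009−0.0000)/(154.3936−66.7648) = 0.1643. V = [p*·14.4009 + (1−p*)·0.0000]/1.24 = 8.2955. B = V − Δ·S = -8.8485.
(1,1): S=241.2400. Δ = (V_up−V_dn)/(S_up−S_dn) = (20.1613−14.4009)/(357.0352−154.3936) = 0.0284. V = [p*·20.1613 + (1−p*)·14.4009]/1.24 = 14.9318. B = V − Δ·S = 8.0742.
(0,0): S=163.0000. Δ = (V_up−V_dn)/(S_up−S_dn) = (14.9318−8.2955)/(241.2400−104.3200) = 0.0485. V = [p*·14.9318 + (1−p*)·8.2955]/1.24 = 10.5127. B = V − Δ·S = 2.6122.
Root portfolio cost Δ·163+B reproduces V0=10.5127.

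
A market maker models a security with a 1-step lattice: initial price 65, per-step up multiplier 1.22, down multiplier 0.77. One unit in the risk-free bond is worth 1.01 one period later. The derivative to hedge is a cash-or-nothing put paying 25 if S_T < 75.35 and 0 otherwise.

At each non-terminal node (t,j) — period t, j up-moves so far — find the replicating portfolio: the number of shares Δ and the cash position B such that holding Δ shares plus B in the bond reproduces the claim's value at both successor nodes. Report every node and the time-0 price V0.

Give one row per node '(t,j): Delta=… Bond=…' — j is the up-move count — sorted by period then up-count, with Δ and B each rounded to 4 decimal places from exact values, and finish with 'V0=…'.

(0,0): Delta=-0.8547 Bond=67.1067
V0=11.5512

No-arbitrage ⇒ martingale measure with p* = (R−d)/(u−d) = 0.5333.
Terminal payoffs: V(1,0)=25.0000, V(1,1)=0.0000
(0,0): S=65.0000. Δ = (V_up−V_dn)/(S_up−S_dn) = (0.0000−25.0000)/(79.3000−50.0500) = -0.8547. V = [p*·0.0000 + (1−p*)·25.0000]/1.01 = 11.5512. B = V − Δ·S = 67.1067.
Each (Δ,B) replicates both successor values, so the strategy is self-financing and V0 is arbitrage-free.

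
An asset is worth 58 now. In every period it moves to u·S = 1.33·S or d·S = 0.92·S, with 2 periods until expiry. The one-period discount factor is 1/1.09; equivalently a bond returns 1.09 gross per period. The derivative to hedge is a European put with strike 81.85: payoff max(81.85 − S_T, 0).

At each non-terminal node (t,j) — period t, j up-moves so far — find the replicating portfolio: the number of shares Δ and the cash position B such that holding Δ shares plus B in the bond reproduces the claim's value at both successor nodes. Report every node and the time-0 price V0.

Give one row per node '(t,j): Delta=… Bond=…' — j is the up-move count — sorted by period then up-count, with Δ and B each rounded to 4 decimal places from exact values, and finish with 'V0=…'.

Since d<R<u, set p* = (R−d)/(u−d) = 0.4146; price each node as the discounted p*-expectation of its children.
Terminal values V(2,·): V(2,0)=32.7588, V(2,1)=10.8812, V(2,2)=0.0000
  t=1,j=0: stock 53.3600 → up 70.9688 (V=10.8812), down 49.0912 (V=32.7588). Price 21.7317; hedge Δ=-1.0000, bond B=75.0917.
  t=1,j=1: stock 77.1400 → up 102.5962 (V=0.0000), down 70.9688 (V=10.8812). Price 5.8436; hedge Δ=-0.3440, bond B=32.3831.
  t=0,j=0: stock 58.0000 → up 77.1400 (V=5.8436), down 53.3600 (V=21.7317). Price 13.8935; hedge Δ=-0.6681, bond B=52.6452.
Self-financing check: at every node Δ·S+B equals the discounted successor values.

(0,0): Delta=-0.6681 Bond=52.6452
(1,0): Delta=-1.0000 Bond=75.0917
(1,1): Delta=-0.3440 Bond=32.3831
V0=13.8935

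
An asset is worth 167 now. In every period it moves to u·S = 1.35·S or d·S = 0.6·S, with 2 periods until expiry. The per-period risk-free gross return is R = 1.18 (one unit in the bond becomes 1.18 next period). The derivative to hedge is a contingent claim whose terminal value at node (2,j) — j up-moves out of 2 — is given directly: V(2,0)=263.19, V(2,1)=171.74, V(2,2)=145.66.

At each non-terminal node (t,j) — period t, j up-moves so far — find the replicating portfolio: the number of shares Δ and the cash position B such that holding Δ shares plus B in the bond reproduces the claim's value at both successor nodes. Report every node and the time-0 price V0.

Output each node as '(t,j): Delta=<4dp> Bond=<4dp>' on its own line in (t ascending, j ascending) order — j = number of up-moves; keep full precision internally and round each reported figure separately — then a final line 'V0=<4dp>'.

(0,0): Delta=-0.2767 Bond=161.7254
(1,0): Delta=-1.2169 Bond=285.0424
(1,1): Delta=-0.1542 Bond=163.2237
V0=115.5139

Under the risk-neutral measure, an up-move has probability p* = (R−d)/(u−d) = 0.7733 and values discount at R = 1.18.
Terminal values V(2,·): V(2,0)=263.1900, V(2,1)=171.7400, V(2,2)=145.6600
Node (1,0) S=100.2000: V=(p*·171.7400+(1−p*)·263.1900)/1.18=163.1090; Δ=(171.7400−263.1900)/(135.2700−60.1200)=-1.2169; B=V−Δ·S=285.0424
Node (1,1) S=225.4500: V=(p*·145.6600+(1−p*)·171.7400)/1.18=128.4504; Δ=(145.6600−171.7400)/(304.3575−135.2700)=-0.1542; B=V−Δ·S=163.2237
Node (0,0) S=167.0000: V=(p*·128.4504+(1−p*)·163.1090)/1.18=115.5139; Δ=(128.4504−163.1090)/(225.4500−100.2000)=-0.2767; B=V−Δ·S=161.7254
Root portfolio cost Δ·167+B reproduces V0=115.5139.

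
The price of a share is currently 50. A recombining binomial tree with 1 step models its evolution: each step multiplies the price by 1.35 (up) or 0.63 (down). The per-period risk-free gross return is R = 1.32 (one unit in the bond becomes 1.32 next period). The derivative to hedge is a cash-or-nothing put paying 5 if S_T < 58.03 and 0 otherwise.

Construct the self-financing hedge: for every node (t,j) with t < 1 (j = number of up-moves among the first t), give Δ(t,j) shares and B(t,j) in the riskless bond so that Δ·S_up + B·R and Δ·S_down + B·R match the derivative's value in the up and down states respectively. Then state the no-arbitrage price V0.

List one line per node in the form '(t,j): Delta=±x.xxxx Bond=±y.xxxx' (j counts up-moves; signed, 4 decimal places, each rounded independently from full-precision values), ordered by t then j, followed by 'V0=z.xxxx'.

Risk-neutral probability p* = (R−d)/(u−d) = (1.32−0.63)/(1.35−0.63) = 0.9583.
At expiry t=1: V(1,0)=5.0000, V(1,1)=0.0000
Node (0,0) S=50.0000: V=(p*·0.0000+(1−p*)·5.0000)/1.32=0.1578; Δ=(0.0000−5.0000)/(67.5000−31.5000)=-0.1389; B=V−Δ·S=7.1023
Check: Δ(0,0)·S0 + B(0,0) = 0.1578 = V0.

(0,0): Delta=-0.1389 Bond=7.1023
V0=0.1578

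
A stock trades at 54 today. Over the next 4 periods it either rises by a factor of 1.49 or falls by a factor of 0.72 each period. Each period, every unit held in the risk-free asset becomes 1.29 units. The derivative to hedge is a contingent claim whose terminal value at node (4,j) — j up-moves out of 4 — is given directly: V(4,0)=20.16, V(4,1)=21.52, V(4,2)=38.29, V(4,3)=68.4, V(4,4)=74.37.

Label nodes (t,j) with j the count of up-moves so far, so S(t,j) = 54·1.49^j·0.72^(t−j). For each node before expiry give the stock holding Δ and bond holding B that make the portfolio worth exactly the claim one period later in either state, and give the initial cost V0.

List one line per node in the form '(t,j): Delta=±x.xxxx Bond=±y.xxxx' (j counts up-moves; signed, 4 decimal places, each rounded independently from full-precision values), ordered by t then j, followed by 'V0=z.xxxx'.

Under the risk-neutral measure, an up-move has probability p* = (R−d)/(u−d) = 0.7403 and values discount at R = 1.29.
Terminal payoffs: V(4,0)=20.1600, V(4,1)=21.5200, V(4,2)=38.2900, V(4,3)=68.4000, V(4,4)=74.3700
(3,0): S=20.1554. Δ = (V_up−V_dn)/(S_up−S_dn) = (21.5200−20.1600)/(30.0315−14.5119) = 0.0876. V = [p*·21.5200 + (1−p*)·20.1600]/1.29 = 16.4083. B = V − Δ·S = 14.6421.
(3,1): S=41.7105. Δ = (V_up−V_dn)/(S_up−S_dn) = (38.2900−21.5200)/(62.1486−30.0315) = 0.5222. V = [p*·38.2900 + (1−p*)·21.5200]/1.29 = 26.3055. B = V − Δ·S = 4.5263.
(3,2): S=86.3175. Δ = (V_up−V_dn)/(S_up−S_dn) = (68.4000−38.2900)/(128.6131−62.1486) = 0.4530. V = [p*·68.4000 + (1−p*)·38.2900]/1.29 = 46.9606. B = V − Δ·S = 7.8567.
(3,3): S=178.6292. Δ = (V_up−V_dn)/(S_up−S_dn) = (74.3700−68.4000)/(266.1576−128.6131) = 0.0434. V = [p*·74.3700 + (1−p*)·68.4000]/1.29 = 56.4491. B = V − Δ·S = 48.6959.
(2,0): S=27.9936. Δ = (V_up−V_dn)/(S_up−S_dn) = (26.3055−16.4083)/(41.7105−20.1554) = 0.4592. V = [p*·26.3055 + (1−p*)·16.4083]/1.29 = 18.3991. B = V − Δ·S = 5.5456.
(2,1): S=57.9312. Δ = (V_up−V_dn)/(S_up−S_dn) = (46.9606−26.3055)/(86.3175−41.7105) = 0.4630. V = [p*·46.9606 + (1−p*)·26.3055]/1.29 = 32.2447. B = V − Δ·S = 5.4199.
(2,2): S=119.8854. Δ = (V_up−V_dn)/(S_up−S_dn) = (56.4491−46.9606)/(178.6292−86.3175) = 0.1028. V = [p*·56.4491 + (1−p*)·46.9606]/1.29 = 41.8485. B = V − Δ·S = 29.5258.
(1,0): S=38.8800. Δ = (V_up−V_dn)/(S_up−S_dn) = (32.2447−18.3991)/(57.9312−27.9936) = 0.4625. V = [p*·32.2447 + (1−p*)·18.3991]/1.29 = 22.2081. B = V − Δ·S = 4.2268.
(1,1): S=80.4600. Δ = (V_up−V_dn)/(S_up−S_dn) = (41.8485−32.2447)/(119.8854−57.9312) = 0.1550. V = [p*·41.8485 + (1−p*)·32.2447]/1.29 = 30.5070. B = V − Δ·S = 18.0345.
(0,0): S=54.0000. Δ = (V_up−V_dn)/(S_up−S_dn) = (30.5070−22.2081)/(80.4600−38.8800) = 0.1996. V = [p*·30.5070 + (1−p*)·22.2081]/1.29 = 21.9779. B = V − Δ·S = 11.2001.
Each (Δ,B) replicates both successor values, so the strategy is self-financing and V0 is arbitrage-free.

(0,0): Delta=0.1996 Bond=11.2001
(1,0): Delta=0.4625 Bond=4.2268
(1,1): Delta=0.1550 Bond=18.0345
(2,0): Delta=0.4592 Bond=5.5456
(2,1): Delta=0.4630 Bond=5.4199
(2,2): Delta=0.1028 Bond=29.5258
(3,0): Delta=0.0876 Bond=14.6421
(3,1): Delta=0.5222 Bond=4.5263
(3,2): Delta=0.4530 Bond=7.8567
(3,3): Delta=0.0434 Bond=48.6959
V0=21.9779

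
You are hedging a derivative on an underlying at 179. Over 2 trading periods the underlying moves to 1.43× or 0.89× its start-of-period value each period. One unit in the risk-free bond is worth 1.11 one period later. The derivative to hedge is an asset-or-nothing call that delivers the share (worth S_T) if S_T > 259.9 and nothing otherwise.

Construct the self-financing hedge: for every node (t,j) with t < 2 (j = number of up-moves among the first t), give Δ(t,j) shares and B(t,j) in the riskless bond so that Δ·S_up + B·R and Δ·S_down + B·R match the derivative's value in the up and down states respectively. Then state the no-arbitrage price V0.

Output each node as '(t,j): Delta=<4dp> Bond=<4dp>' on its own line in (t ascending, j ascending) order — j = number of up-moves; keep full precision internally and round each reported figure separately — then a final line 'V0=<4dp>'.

(0,0): Delta=1.3899 Bond=-199.4823
(1,0): Delta=0.0000 Bond=0.0000
(1,1): Delta=2.6481 Bond=-543.4985
V0=49.3102

Under the risk-neutral measure, an up-move has probability p* = (R−d)/(u−d) = 0.4074 and values discount at R = 1.11.
Terminal values V(2,·): V(2,0)=0.0000, V(2,1)=0.0000, V(2,2)=366.0371
Node (1,0) S=159.3100: V=(p*·0.0000+(1−p*)·0.0000)/1.11=0.0000; Δ=(0.0000−0.0000)/(227.8133−141.7859)=0.0000; B=V−Δ·S=0.0000
Node (1,1) S=255.9700: V=(p*·366.0371+(1−p*)·0.0000)/1.11=134.3480; Δ=(366.0371−0.0000)/(366.0371−227.8133)=2.6481; B=V−Δ·S=-543.4985
Node (0,0) S=179.0000: V=(p*·134.3480+(1−p*)·0.0000)/1.11=49.3102; Δ=(134.3480−0.0000)/(255.9700−159.3100)=1.3899; B=V−Δ·S=-199.4823
The time-0 hedge costs 49.3102, which is the no-arbitrage price.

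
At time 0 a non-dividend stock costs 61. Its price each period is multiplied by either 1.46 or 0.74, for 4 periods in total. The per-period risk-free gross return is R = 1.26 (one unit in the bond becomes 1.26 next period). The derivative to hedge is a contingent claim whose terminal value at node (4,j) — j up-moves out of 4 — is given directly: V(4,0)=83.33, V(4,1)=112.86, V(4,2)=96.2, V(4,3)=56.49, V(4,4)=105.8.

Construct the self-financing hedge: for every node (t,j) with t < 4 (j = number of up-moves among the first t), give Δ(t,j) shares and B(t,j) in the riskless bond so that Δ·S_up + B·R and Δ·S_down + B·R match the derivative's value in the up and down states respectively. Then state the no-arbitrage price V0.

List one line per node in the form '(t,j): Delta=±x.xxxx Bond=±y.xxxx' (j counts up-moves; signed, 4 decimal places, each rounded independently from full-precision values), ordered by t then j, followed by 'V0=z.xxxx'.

No-arbitrage ⇒ martingale measure with p* = (R−d)/(u−d) = 0.7222.
Payoff layer (t=4): V(4,0)=83.3300, V(4,1)=112.8600, V(4,2)=96.2000, V(4,3)=56.4900, V(4,4)=105.8000
Node (3,0) S=24.7187: V=(p*·112.8600+(1−p*)·83.3300)/1.26=83.0613; Δ=(112.8600−83.3300)/(36.0892−18.2918)=1.6592; B=V−Δ·S=42.0474
Node (3,1) S=48.7693: V=(p*·96.2000+(1−p*)·112.8600)/1.26=80.0220; Δ=(96.2000−112.8600)/(71.2031−36.0892)=-0.4745; B=V−Δ·S=103.1609
Node (3,2) S=96.2204: V=(p*·56.4900+(1−p*)·96.2000)/1.26=53.5877; Δ=(56.4900−96.2000)/(140.4818−71.2031)=-0.5732; B=V−Δ·S=108.7405
Node (3,3) S=189.8403: V=(p*·105.8000+(1−p*)·56.4900)/1.26=73.0974; Δ=(105.8000−56.4900)/(277.1668−140.4818)=0.3608; B=V−Δ·S=4.6113
Node (2,0) S=33.4036: V=(p*·80.0220+(1−p*)·83.0613)/1.26=64.1796; Δ=(80.0220−83.0613)/(48.7693−24.7187)=-0.1264; B=V−Δ·S=68.4008
Node (2,1) S=65.9044: V=(p*·53.5877+(1−p*)·80.0220)/1.26=48.3576; Δ=(53.5877−80.0220)/(96.2204−48.7693)=-0.5571; B=V−Δ·S=85.0719
Node (2,2) S=130.0276: V=(p*·73.0974+(1−p*)·53.5877)/1.26=53.7128; Δ=(73.0974−53.5877)/(189.8403−96.2204)=0.2084; B=V−Δ·S=26.6160
Node (1,0) S=45.1400: V=(p*·48.3576+(1−p*)·64.1796)/1.26=41.8672; Δ=(48.3576−64.1796)/(65.9044−33.4036)=-0.4868; B=V−Δ·S=63.8421
Node (1,1) S=89.0600: V=(p*·53.7128+(1−p*)·48.3576)/1.26=41.4486; Δ=(53.7128−48.3576)/(130.0276−65.9044)=0.0835; B=V−Δ·S=34.0109
Node (0,0) S=61.0000: V=(p*·41.4486+(1−p*)·41.8672)/1.26=32.9880; Δ=(41.4486−41.8672)/(89.0600−45.1400)=-0.0095; B=V−Δ·S=33.5693
The time-0 hedge costs 32.9880, which is the no-arbitrage price.

(0,0): Delta=-0.0095 Bond=33.5693
(1,0): Delta=-0.4868 Bond=63.8421
(1,1): Delta=0.0835 Bond=34.0109
(2,0): Delta=-0.1264 Bond=68.4008
(2,1): Delta=-0.5571 Bond=85.0719
(2,2): Delta=0.2084 Bond=26.6160
(3,0): Delta=1.6592 Bond=42.0474
(3,1): Delta=-0.4745 Bond=103.1609
(3,2): Delta=-0.5732 Bond=108.7405
(3,3): Delta=0.3608 Bond=4.6113
V0=32.9880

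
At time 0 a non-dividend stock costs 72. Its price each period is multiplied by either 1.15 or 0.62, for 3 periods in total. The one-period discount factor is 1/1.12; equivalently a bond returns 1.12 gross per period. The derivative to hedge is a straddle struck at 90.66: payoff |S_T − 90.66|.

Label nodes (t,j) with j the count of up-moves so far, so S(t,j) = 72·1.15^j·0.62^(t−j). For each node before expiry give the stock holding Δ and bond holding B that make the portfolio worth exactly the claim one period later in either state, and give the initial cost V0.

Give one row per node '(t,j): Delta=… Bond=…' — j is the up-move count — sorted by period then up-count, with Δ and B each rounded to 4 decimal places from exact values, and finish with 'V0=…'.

(0,0): Delta=-0.2993 Bond=36.6026
(1,0): Delta=-1.0000 Bond=72.2736
(1,1): Delta=-0.2766 Bond=39.1182
(2,0): Delta=-1.0000 Bond=80.9464
(2,1): Delta=-1.0000 Bond=80.9464
(2,2): Delta=-0.2532 Bond=41.5844
V0=15.0521

No-arbitrage ⇒ martingale measure with p* = (R−d)/(u−d) = 0.9434.
Terminal payoffs: V(3,0)=73.5004, V(3,1)=58.8317, V(3,2)=31.6236, V(3,3)=18.8430
  t=2,j=0: stock 27.6768 → up 31.8283 (V=58.8317), down 17.1596 (V=73.5004). Price 53.2696; hedge Δ=-1.0000, bond B=80.9464.
  t=2,j=1: stock 51.3360 → up 59.0364 (V=31.6236), down 31.8283 (V=58.8317). Price 29.6104; hedge Δ=-1.0000, bond B=80.9464.
  t=2,j=2: stock 95.2200 → up 109.5030 (V=18.8430), down 59.0364 (V=31.6236). Price 17.4700; hedge Δ=-0.2532, bond B=41.5844.
  t=1,j=0: stock 44.6400 → up 51.3360 (V=29.6104), down 27.6768 (V=53.2696). Price 27.6336; hedge Δ=-1.0000, bond B=72.2736.
  t=1,j=1: stock 82.8000 → up 95.2200 (V=17.4700), down 51.3360 (V=29.6104). Price 16.2118; hedge Δ=-0.2766, bond B=39.1182.
  t=0,j=0: stock 72.0000 → up 82.8000 (V=16.2118), down 44.6400 (V=27.6336). Price 15.0521; hedge Δ=-0.2993, bond B=36.6026.
Each (Δ,B) replicates both successor values, so the strategy is self-financing and V0 is arbitrage-free.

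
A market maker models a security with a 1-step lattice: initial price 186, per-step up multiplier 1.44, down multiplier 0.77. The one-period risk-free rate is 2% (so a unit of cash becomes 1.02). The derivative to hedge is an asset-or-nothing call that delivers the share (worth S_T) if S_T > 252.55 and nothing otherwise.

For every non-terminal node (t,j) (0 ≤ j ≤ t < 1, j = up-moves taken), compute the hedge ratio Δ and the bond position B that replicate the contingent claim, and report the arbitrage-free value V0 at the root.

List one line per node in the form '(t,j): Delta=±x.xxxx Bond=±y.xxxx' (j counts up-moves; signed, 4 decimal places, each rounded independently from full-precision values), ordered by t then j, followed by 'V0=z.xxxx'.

(0,0): Delta=2.1493 Bond=-301.7805
V0=97.9807

Since d<R<u, set p* = (R−d)/(u−d) = 0.3731; price each node as the discounted p*-expectation of its children.
Terminal values V(1,·): V(1,0)=0.0000, V(1,1)=267.8400
(0,0): S=186.0000. Δ = (V_up−V_dn)/(S_up−S_dn) = (267.8400−0.0000)/(267.8400−143.2200) = 2.1493. V = [p*·267.8400 + (1−p*)·0.0000]/1.02 = 97.9807. B = V − Δ·S = -301.7805.
The time-0 hedge costs 97.9807, which is the no-arbitrage price.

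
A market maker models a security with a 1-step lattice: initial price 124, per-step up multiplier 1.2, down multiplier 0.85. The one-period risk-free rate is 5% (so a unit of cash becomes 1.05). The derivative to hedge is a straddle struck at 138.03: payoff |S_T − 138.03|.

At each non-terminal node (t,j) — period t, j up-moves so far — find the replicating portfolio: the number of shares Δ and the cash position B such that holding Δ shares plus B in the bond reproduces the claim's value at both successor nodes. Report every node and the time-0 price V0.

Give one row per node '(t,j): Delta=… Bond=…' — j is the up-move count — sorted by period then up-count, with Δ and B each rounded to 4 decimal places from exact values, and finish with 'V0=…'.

The replicating-portfolio and risk-neutral prices coincide; use p* = (1.05−0.85)/(1.2−0.85) = 0.5714 for the latter.
Payoff layer (t=1): V(1,0)=32.6300, V(1,1)=10.7700
Node (0,0) S=124.0000: V=(p*·10.7700+(1−p*)·32.6300)/1.05=19.1796; Δ=(10.7700−32.6300)/(148.8000−105.4000)=-0.5037; B=V−Δ·S=81.6367
Check: Δ(0,0)·S0 + B(0,0) = 19.1796 = V0.

(0,0): Delta=-0.5037 Bond=81.6367
V0=19.1796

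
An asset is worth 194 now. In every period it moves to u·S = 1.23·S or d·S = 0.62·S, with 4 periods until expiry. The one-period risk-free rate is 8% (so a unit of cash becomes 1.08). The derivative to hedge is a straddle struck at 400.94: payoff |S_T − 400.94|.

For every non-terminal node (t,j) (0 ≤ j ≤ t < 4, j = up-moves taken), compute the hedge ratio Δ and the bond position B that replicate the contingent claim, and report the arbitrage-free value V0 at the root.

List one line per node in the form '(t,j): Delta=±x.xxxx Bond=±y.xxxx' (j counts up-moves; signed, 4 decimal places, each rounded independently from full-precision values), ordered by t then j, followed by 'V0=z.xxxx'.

The replicating-portfolio and risk-neutral prices coincide; use p* = (1.08−0.62)/(1.23−0.62) = 0.7541 for the latter.
Payoff layer (t=4): V(4,0)=372.2739, V(4,1)=344.0702, V(4,2)=288.1176, V(4,3)=177.1149, V(4,4)=43.1001
Node (3,0) S=46.2356: V=(p*·344.0702+(1−p*)·372.2739)/1.08=325.0051; Δ=(344.0702−372.2739)/(56.8698−28.6661)=-1.0000; B=V−Δ·S=371.2407
Node (3,1) S=91.7255: V=(p*·288.1176+(1−p*)·344.0702)/1.08=279.5152; Δ=(288.1176−344.0702)/(112.8224−56.8698)=-1.0000; B=V−Δ·S=371.2407
Node (3,2) S=181.9716: V=(p*·177.1149+(1−p*)·288.1176)/1.08=189.2691; Δ=(177.1149−288.1176)/(223.8251−112.8224)=-1.0000; B=V−Δ·S=371.2407
Node (3,3) S=361.0082: V=(p*·43.1001+(1−p*)·177.1149)/1.08=70.4209; Δ=(43.1001−177.1149)/(444.0401−223.8251)=-0.6086; B=V−Δ·S=290.1173
Node (2,0) S=74.5736: V=(p*·279.5152+(1−p*)·325.0051)/1.08=269.1678; Δ=(279.5152−325.0051)/(91.7255−46.2356)=-1.0000; B=V−Δ·S=343.7414
Node (2,1) S=147.9444: V=(p*·189.2691+(1−p*)·279.5152)/1.08=195.7970; Δ=(189.2691−279.5152)/(181.9716−91.7255)=-1.0000; B=V−Δ·S=343.7414
Node (2,2) S=293.5026: V=(p*·70.4209+(1−p*)·189.2691)/1.08=92.2647; Δ=(70.4209−189.2691)/(361.0082−181.9716)=-0.6638; B=V−Δ·S=287.0979
Node (1,0) S=120.2800: V=(p*·195.7970+(1−p*)·269.1678)/1.08=197.9991; Δ=(195.7970−269.1678)/(147.9444−74.5736)=-1.0000; B=V−Δ·S=318.2791
Node (1,1) S=238.6200: V=(p*·92.2647+(1−p*)·195.7970)/1.08=109.0032; Δ=(92.2647−195.7970)/(293.5026−147.9444)=-0.7113; B=V−Δ·S=278.7284
Node (0,0) S=194.0000: V=(p*·109.0032+(1−p*)·197.9991)/1.08=121.1921; Δ=(109.0032−197.9991)/(238.6200−120.2800)=-0.7520; B=V−Δ·S=267.0870
Each (Δ,B) replicates both successor values, so the strategy is self-financing and V0 is arbitrage-free.

(0,0): Delta=-0.7520 Bond=267.0870
(1,0): Delta=-1.0000 Bond=318.2791
(1,1): Delta=-0.7113 Bond=278.7284
(2,0): Delta=-1.0000 Bond=343.7414
(2,1): Delta=-1.0000 Bond=343.7414
(2,2): Delta=-0.6638 Bond=287.0979
(3,0): Delta=-1.0000 Bond=371.2407
(3,1): Delta=-1.0000 Bond=371.2407
(3,2): Delta=-1.0000 Bond=371.2407
(3,3): Delta=-0.6086 Bond=290.1173
V0=121.1921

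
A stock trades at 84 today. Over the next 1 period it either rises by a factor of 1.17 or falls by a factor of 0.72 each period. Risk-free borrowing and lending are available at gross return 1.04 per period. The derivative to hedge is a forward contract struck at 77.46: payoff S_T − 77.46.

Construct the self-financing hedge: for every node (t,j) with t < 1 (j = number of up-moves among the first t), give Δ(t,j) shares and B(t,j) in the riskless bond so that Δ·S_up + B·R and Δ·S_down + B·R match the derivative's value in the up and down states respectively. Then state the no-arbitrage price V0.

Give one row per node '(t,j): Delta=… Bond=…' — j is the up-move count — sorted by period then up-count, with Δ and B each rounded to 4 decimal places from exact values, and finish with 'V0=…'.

(0,0): Delta=1.0000 Bond=-74.4808
V0=9.5192

No-arbitrage ⇒ martingale measure with p* = (R−d)/(u−d) = 0.7111.
Terminal payoffs: V(1,0)=-16.9800, V(1,1)=20.8200
(0,0): S=84.0000. Δ = (V_up−V_dn)/(S_up−S_dn) = (20.8200−-16.9800)/(98.2800−60.4800) = 1.0000. V = [p*·20.8200 + (1−p*)·-16.9800]/1.04 = 9.5192. B = V − Δ·S = -74.4808.
Root portfolio cost Δ·84+B reproduces V0=9.5192.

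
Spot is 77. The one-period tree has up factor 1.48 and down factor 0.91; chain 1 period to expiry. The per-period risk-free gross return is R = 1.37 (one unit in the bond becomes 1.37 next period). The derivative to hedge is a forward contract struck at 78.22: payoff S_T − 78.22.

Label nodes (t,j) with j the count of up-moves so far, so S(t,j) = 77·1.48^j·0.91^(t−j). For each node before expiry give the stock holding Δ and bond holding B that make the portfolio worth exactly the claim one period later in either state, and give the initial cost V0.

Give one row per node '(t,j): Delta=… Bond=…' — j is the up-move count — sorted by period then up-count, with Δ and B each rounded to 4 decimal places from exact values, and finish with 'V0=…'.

(0,0): Delta=1.0000 Bond=-57.0949
V0=19.9051

The replicating-portfolio and risk-neutral prices coincide; use p* = (1.37−0.91)/(1.48−0.91) = 0.8070 for the latter.
At expiry t=1: V(1,0)=-8.1500, V(1,1)=35.7400
  t=0,j=0: stock 77.0000 → up 113.9600 (V=35.7400), down 70.0700 (V=-8.1500). Price 19.9051; hedge Δ=1.0000, bond B=-57.0949.
Root portfolio cost Δ·77+B reproduces V0=19.9051.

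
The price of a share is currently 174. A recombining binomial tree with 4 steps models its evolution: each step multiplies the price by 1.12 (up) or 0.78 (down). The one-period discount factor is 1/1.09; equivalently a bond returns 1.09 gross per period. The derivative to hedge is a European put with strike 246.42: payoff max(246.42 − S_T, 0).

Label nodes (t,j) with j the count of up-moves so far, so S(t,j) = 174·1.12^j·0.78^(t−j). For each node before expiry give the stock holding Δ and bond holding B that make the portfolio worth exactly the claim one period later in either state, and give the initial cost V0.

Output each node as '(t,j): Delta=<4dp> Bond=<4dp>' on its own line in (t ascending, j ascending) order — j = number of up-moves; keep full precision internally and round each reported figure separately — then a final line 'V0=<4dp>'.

(0,0): Delta=-0.7292 Bond=140.8515
(1,0): Delta=-1.0000 Bond=190.2815
(1,1): Delta=-0.7109 Bond=149.9713
(2,0): Delta=-1.0000 Bond=207.4068
(2,1): Delta=-1.0000 Bond=207.4068
(2,2): Delta=-0.6915 Bond=159.2167
(3,0): Delta=-1.0000 Bond=226.0734
(3,1): Delta=-1.0000 Bond=226.0734
(3,2): Delta=-1.0000 Bond=226.0734
(3,3): Delta=-0.6707 Bond=168.4629
V0=13.9711

Risk-neutral probability p* = (R−d)/(u−d) = (1.09−0.78)/(1.12−0.78) = 0.9118.
At expiry t=4: V(4,0)=182.0138, V(4,1)=153.9393, V(4,2)=113.6272, V(4,3)=55.7432, V(4,4)=0.0000
Node (3,0) S=82.5720: V=(p*·153.9393+(1−p*)·182.0138)/1.09=143.5013; Δ=(153.9393−182.0138)/(92.4807−64.4062)=-1.0000; B=V−Δ·S=226.0734
Node (3,1) S=118.5650: V=(p*·113.6272+(1−p*)·153.9393)/1.09=107.5084; Δ=(113.6272−153.9393)/(132.7928−92.4807)=-1.0000; B=V−Δ·S=226.0734
Node (3,2) S=170.2472: V=(p*·55.7432+(1−p*)·113.6272)/1.09=55.8262; Δ=(55.7432−113.6272)/(190.6768−132.7928)=-1.0000; B=V−Δ·S=226.0734
Node (3,3) S=244.4575: V=(p*·0.0000+(1−p*)·55.7432)/1.09=4.5124; Δ=(0.0000−55.7432)/(273.7924−190.6768)=-0.6707; B=V−Δ·S=168.4629
Node (2,0) S=105.8616: V=(p*·107.5084+(1−p*)·143.5013)/1.09=101.5452; Δ=(107.5084−143.5013)/(118.5650−82.5720)=-1.0000; B=V−Δ·S=207.4068
Node (2,1) S=152.0064: V=(p*·55.8262+(1−p*)·107.5084)/1.09=55.4004; Δ=(55.8262−107.5084)/(170.2472−118.5650)=-1.0000; B=V−Δ·S=207.4068
Node (2,2) S=218.2656: V=(p*·4.5124+(1−p*)·55.8262)/1.09=8.2937; Δ=(4.5124−55.8262)/(244.4575−170.2472)=-0.6915; B=V−Δ·S=159.2167
Node (1,0) S=135.7200: V=(p*·55.4004+(1−p*)·101.5452)/1.09=54.5615; Δ=(55.4004−101.5452)/(152.0064−105.8616)=-1.0000; B=V−Δ·S=190.2815
Node (1,1) S=194.8800: V=(p*·8.2937+(1−p*)·55.4004)/1.09=11.4221; Δ=(8.2937−55.4004)/(218.2656−152.0064)=-0.7109; B=V−Δ·S=149.9713
Node (0,0) S=174.0000: V=(p*·11.4221+(1−p*)·54.5615)/1.09=13.9711; Δ=(11.4221−54.5615)/(194.8800−135.7200)=-0.7292; B=V−Δ·S=140.8515
Check: Δ(0,0)·S0 + B(0,0) = 13.9711 = V0.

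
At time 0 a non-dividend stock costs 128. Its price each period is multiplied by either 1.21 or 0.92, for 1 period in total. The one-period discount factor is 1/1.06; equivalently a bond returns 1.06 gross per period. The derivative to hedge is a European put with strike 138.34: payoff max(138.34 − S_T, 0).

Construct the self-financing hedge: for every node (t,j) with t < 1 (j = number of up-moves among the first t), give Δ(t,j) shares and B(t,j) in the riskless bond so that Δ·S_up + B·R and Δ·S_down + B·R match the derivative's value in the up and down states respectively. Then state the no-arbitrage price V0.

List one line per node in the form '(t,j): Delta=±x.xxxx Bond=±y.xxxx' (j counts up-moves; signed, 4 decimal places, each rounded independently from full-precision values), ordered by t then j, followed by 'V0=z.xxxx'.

No-arbitrage ⇒ martingale measure with p* = (R−d)/(u−d) = 0.4828.
Terminal values V(1,·): V(1,0)=20.5800, V(1,1)=0.0000
  t=0,j=0: stock 128.0000 → up 154.8800 (V=0.0000), down 117.7600 (V=20.5800). Price 10.0423; hedge Δ=-0.5544, bond B=81.0078.
Root portfolio cost Δ·128+B reproduces V0=10.0423.

(0,0): Delta=-0.5544 Bond=81.0078
V0=10.0423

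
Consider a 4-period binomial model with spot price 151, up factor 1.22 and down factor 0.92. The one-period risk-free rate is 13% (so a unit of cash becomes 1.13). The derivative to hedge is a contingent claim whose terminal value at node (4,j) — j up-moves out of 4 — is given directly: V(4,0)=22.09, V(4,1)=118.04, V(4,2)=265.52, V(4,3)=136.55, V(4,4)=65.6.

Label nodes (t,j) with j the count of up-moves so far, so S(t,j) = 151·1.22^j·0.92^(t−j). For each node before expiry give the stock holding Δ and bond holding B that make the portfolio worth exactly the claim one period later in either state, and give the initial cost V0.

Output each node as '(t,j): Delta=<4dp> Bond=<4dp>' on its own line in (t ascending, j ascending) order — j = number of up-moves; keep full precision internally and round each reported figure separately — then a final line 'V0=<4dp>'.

The replicating-portfolio and risk-neutral prices coincide; use p* = (1.13−0.92)/(1.22−0.92) = 0.7000 for the latter.
Terminal payoffs: V(4,0)=22.0900, V(4,1)=118.0400, V(4,2)=265.5200, V(4,3)=136.5500, V(4,4)=65.6000
  t=3,j=0: stock 117.5819 → up 143.4499 (V=118.0400), down 108.1753 (V=22.0900). Price 78.9867; hedge Δ=2.7201, bond B=-240.8466.
  t=3,j=1: stock 155.9238 → up 190.2270 (V=265.5200), down 143.4499 (V=118.0400). Price 195.8195; hedge Δ=3.1528, bond B=-295.7805.
  t=3,j=2: stock 206.7685 → up 252.2576 (V=136.5500), down 190.2270 (V=265.5200). Price 155.0805; hedge Δ=-2.0791, bond B=584.9805.
  t=3,j=3: stock 274.1930 → up 334.5155 (V=65.6000), down 252.2576 (V=136.5500). Price 76.8894; hedge Δ=-0.8625, bond B=313.3894.
  t=2,j=0: stock 127.8064 → up 155.9238 (V=195.8195), down 117.5819 (V=78.9867). Price 142.2740; hedge Δ=3.0471, bond B=-247.1685.
  t=2,j=1: stock 169.4824 → up 206.7685 (V=155.0805), down 155.9238 (V=195.8195). Price 148.0551; hedge Δ=-0.8012, bond B=283.8515.
  t=2,j=2: stock 224.7484 → up 274.1930 (V=76.8894), down 206.7685 (V=155.0805). Price 88.8024; hedge Δ=-1.1597, bond B=349.4396.
  t=1,j=0: stock 138.9200 → up 169.4824 (V=148.0551), down 127.8064 (V=142.2740). Price 129.4874; hedge Δ=0.1387, bond B=110.2173.
  t=1,j=1: stock 184.2200 → up 224.7484 (V=88.8024), down 169.4824 (V=148.0551). Price 94.3170; hedge Δ=-1.0721, bond B=291.8258.
  t=0,j=0: stock 151.0000 → up 184.2200 (V=94.3170), down 138.9200 (V=129.4874). Price 92.8036; hedge Δ=-0.7764, bond B=210.0383.
Check: Δ(0,0)·S0 + B(0,0) = 92.8036 = V0.

(0,0): Delta=-0.7764 Bond=210.0383
(1,0): Delta=0.1387 Bond=110.2173
(1,1): Delta=-1.0721 Bond=291.8258
(2,0): Delta=3.0471 Bond=-247.1685
(2,1): Delta=-0.8012 Bond=283.8515
(2,2): Delta=-1.1597 Bond=349.4396
(3,0): Delta=2.7201 Bond=-240.8466
(3,1): Delta=3.1528 Bond=-295.7805
(3,2): Delta=-2.0791 Bond=584.9805
(3,3): Delta=-0.8625 Bond=313.3894
V0=92.8036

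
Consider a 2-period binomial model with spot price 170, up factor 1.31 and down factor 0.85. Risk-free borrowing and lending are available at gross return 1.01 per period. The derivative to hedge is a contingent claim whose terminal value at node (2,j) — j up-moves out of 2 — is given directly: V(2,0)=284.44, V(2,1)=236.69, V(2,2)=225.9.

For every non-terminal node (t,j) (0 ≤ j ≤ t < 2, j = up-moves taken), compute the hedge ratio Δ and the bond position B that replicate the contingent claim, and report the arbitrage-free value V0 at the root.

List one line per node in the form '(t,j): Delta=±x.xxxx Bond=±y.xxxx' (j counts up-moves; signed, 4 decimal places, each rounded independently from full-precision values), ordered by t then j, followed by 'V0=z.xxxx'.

Under the risk-neutral measure, an up-move has probability p* = (R−d)/(u−d) = 0.3478 and values discount at R = 1.01.
Terminal values V(2,·): V(2,0)=284.4400, V(2,1)=236.6900, V(2,2)=225.9000
Node (1,0) S=144.5000: V=(p*·236.6900+(1−p*)·284.4400)/1.01=265.1795; Δ=(236.6900−284.4400)/(189.2950−122.8250)=-0.7184; B=V−Δ·S=368.9839
Node (1,1) S=222.7000: V=(p*·225.9000+(1−p*)·236.6900)/1.01=230.6307; Δ=(225.9000−236.6900)/(291.7370−189.2950)=-0.1053; B=V−Δ·S=254.0872
Node (0,0) S=170.0000: V=(p*·230.6307+(1−p*)·265.1795)/1.01=250.6560; Δ=(230.6307−265.1795)/(222.7000−144.5000)=-0.4418; B=V−Δ·S=325.7622
Check: Δ(0,0)·S0 + B(0,0) = 250.6560 = V0.

(0,0): Delta=-0.4418 Bond=325.7622
(1,0): Delta=-0.7184 Bond=368.9839
(1,1): Delta=-0.1053 Bond=254.0872
V0=250.6560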